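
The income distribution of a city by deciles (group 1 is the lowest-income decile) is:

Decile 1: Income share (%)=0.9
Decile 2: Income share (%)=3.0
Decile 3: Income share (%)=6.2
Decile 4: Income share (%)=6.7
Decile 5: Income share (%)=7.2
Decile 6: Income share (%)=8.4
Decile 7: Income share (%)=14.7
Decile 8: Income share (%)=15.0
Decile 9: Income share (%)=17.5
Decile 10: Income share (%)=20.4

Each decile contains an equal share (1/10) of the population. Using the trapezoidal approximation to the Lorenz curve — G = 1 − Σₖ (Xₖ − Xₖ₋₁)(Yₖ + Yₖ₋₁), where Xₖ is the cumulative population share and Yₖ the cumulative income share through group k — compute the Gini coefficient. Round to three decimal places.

Cumulative income shares Yₖ: 0.0090, 0.0390, 0.1010, 0.1680, 0.2400, 0.3240, 0.4710, 0.6210, 0.7960, 1.0000
Σ (Xₖ−Xₖ₋₁)(Yₖ+Yₖ₋₁) = (1/10)(0.0090+0.0000) + (1/10)(0.0390+0.0090) + (1/10)(0.1010+0.0390) + (1/10)(0.1680+0.1010) + (1/10)(0.2400+0.1680) + (1/10)(0.3240+0.2400) + (1/10)(0.4710+0.3240) + (1/10)(0.6210+0.4710) + (1/10)(0.7960+0.6210) + (1/10)(1.0000+0.7960)
  = 0.0009 + 0.0048 + 0.0140 + 0.0269 + 0.0408 + 0.0564 + 0.0795 + 0.1092 + 0.1417 + 0.1796 = 0.6538
G = 1 − 0.6538 = 0.3462

0.346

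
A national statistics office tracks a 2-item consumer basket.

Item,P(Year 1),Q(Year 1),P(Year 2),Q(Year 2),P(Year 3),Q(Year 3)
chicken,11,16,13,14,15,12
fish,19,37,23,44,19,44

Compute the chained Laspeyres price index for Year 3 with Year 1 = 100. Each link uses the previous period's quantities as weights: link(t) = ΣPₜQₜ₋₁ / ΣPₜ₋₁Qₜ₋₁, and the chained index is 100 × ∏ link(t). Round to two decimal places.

Link Year 1→Year 2:
ΣP(Year 2)Q(Year 1) = 13×16 + 23×37 = 208 + 851 = 1059
ΣP(Year 1)Q(Year 1) = 11×16 + 19×37 = 176 + 703 = 879
link = 1059/879 = 1.204778
Link Year 2→Year 3:
ΣP(Year 3)Q(Year 2) = 15×14 + 19×44 = 210 + 836 = 1046
ΣP(Year 2)Q(Year 2) = 13×14 + 23×44 = 182 + 1012 = 1194
link = 1046/1194 = 0.876047
Chained index = 100 × 1.204778 × 0.876047 = 105.5442

105.54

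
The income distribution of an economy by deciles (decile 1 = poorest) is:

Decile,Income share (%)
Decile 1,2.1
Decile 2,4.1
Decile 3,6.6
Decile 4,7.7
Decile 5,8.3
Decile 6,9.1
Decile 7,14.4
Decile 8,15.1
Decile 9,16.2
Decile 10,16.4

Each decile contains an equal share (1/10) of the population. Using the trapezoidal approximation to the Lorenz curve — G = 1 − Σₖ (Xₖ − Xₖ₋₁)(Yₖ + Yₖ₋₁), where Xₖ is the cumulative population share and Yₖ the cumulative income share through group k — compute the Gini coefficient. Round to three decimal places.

0.277

Cumulative income shares Yₖ: 0.0210, 0.0620, 0.1280, 0.2050, 0.2880, 0.3790, 0.5230, 0.6740, 0.8360, 1.0000
Σ (Xₖ−Xₖ₋₁)(Yₖ+Yₖ₋₁) = (1/10)(0.0210+0.0000) + (1/10)(0.0620+0.0210) + (1/10)(0.1280+0.0620) + (1/10)(0.2050+0.1280) + (1/10)(0.2880+0.2050) + (1/10)(0.3790+0.2880) + (1/10)(0.5230+0.3790) + (1/10)(0.6740+0.5230) + (1/10)(0.8360+0.6740) + (1/10)(1.0000+0.8360)
  = 0.0021 + 0.0083 + 0.0190 + 0.0333 + 0.0493 + 0.0667 + 0.0902 + 0.1197 + 0.1510 + 0.1836 = 0.7232
G = 1 − 0.7232 = 0.2768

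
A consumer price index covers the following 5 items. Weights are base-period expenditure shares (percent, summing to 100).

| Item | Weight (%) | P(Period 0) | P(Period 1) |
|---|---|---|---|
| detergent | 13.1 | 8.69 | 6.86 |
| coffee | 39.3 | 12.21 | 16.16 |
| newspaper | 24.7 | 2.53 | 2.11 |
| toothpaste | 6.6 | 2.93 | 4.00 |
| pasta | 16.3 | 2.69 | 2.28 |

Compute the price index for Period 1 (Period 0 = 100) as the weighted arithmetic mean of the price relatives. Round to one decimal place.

detergent: 13.1 × (6.86/8.69) = 13.1 × 0.789413 = 10.3413
coffee: 39.3 × (16.16/12.21) = 39.3 × 1.323505 = 52.0138
newspaper: 24.7 × (2.11/2.53) = 24.7 × 0.833992 = 20.5996
toothpaste: 6.6 × (4.00/2.93) = 6.6 × 1.365188 = 9.0102
pasta: 16.3 × (2.28/2.69) = 16.3 × 0.847584 = 13.8156
Index = Σ wᵢ·(p₁ᵢ/p₀ᵢ) = 10.3413 + 52.0138 + 20.5996 + 9.0102 + 13.8156 = 105.7805

105.8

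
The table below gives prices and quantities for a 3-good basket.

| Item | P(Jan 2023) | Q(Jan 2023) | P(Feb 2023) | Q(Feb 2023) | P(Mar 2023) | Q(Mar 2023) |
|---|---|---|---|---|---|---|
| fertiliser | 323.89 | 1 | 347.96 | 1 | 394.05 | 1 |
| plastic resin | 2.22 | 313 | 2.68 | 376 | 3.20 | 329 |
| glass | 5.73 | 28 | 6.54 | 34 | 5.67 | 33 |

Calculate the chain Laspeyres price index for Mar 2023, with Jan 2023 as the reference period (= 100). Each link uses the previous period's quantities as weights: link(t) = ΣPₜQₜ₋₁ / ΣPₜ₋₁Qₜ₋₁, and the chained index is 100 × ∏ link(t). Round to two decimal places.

131.78

Link Jan 2023→Feb 2023:
ΣP(Feb 2023)Q(Jan 2023) = 347.96×1 + 2.68×313 + 6.54×28 = 347.96 + 838.84 + 183.12 = 1369.92
ΣP(Jan 2023)Q(Jan 2023) = 323.89×1 + 2.22×313 + 5.73×28 = 323.89 + 694.86 + 160.44 = 1179.19
link = 1369.92/1179.19 = 1.161747
Link Feb 2023→Mar 2023:
ΣP(Mar 2023)Q(Feb 2023) = 394.05×1 + 3.20×376 + 5.67×34 = 394.05 + 1203.2 + 192.78 = 1790.03
ΣP(Feb 2023)Q(Feb 2023) = 347.96×1 + 2.68×376 + 6.54×34 = 347.96 + 1007.68 + 222.36 = 1578
link = 1790.03/1578 = 1.134366
Chained index = 100 × 1.161747 × 1.134366 = 131.7846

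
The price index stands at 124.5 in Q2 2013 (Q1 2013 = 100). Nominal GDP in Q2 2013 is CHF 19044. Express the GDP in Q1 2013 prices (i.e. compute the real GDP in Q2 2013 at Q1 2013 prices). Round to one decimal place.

Real = Nominal ÷ (Index/100) = 19044 ÷ (124.5/100)
     = 19044 ÷ 1.245 = 15296.3855

15296.4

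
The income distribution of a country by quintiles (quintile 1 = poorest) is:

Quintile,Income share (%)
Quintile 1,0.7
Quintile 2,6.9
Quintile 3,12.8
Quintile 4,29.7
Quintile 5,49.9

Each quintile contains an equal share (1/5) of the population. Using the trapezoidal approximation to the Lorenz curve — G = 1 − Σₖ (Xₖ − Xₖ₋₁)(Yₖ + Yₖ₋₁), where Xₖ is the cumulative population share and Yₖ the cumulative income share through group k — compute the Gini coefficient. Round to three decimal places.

0.485

Cumulative income shares Yₖ: 0.0070, 0.0760, 0.2040, 0.5010, 1.0000
Σ (Xₖ−Xₖ₋₁)(Yₖ+Yₖ₋₁) = (1/5)(0.0070+0.0000) + (1/5)(0.0760+0.0070) + (1/5)(0.2040+0.0760) + (1/5)(0.5010+0.2040) + (1/5)(1.0000+0.5010)
  = 0.0014 + 0.0166 + 0.0560 + 0.1410 + 0.3002 = 0.5152
G = 1 − 0.5152 = 0.4848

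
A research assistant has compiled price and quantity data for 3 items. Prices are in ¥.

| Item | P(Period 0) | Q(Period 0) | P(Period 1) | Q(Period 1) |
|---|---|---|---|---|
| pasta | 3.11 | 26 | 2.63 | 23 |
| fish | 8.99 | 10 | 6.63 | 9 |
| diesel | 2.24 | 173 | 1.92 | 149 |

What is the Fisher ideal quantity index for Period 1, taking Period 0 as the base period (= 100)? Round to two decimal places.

87.05

Laspeyres component (base-period weights):
ΣP(Period 0)Q(Period 1) = 3.11×23 + 8.99×9 + 2.24×149 = 71.53 + 80.91 + 333.76 = 486.2
ΣP(Period 0)Q(Period 0) = 3.11×26 + 8.99×10 + 2.24×173 = 80.86 + 89.9 + 387.52 = 558.28
L = 486.2 / 558.28 × 100 = 87.0889
Paasche component (current-period weights):
ΣP(Period 1)Q(Period 1) = 2.63×23 + 6.63×9 + 1.92×149 = 60.49 + 59.67 + 286.08 = 406.24
ΣP(Period 1)Q(Period 0) = 2.63×26 + 6.63×10 + 1.92×173 = 68.38 + 66.3 + 332.16 = 466.84
P = 406.24 / 466.84 × 100 = 87.0191
Fisher = √(L × P) = √(87.0889 × 87.0191) = 87.0540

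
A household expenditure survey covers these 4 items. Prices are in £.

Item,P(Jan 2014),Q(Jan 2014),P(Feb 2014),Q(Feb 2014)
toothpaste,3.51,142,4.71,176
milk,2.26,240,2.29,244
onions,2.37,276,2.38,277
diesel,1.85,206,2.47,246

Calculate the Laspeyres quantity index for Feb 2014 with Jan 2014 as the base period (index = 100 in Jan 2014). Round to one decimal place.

Laspeyres quantity index uses base-period prices as weights.
ΣP(Jan 2014)·Q(Feb 2014) = 3.51×176 + 2.26×244 + 2.37×277 + 1.85×246 = 617.76 + 551.44 + 656.49 + 455.1 = 2280.79
ΣP(Jan 2014)·Q(Jan 2014) = 3.51×142 + 2.26×240 + 2.37×276 + 1.85×206 = 498.42 + 542.4 + 654.12 + 381.1 = 2076.04
Index = 2280.79 / 2076.04 × 100 = 109.8625

109.9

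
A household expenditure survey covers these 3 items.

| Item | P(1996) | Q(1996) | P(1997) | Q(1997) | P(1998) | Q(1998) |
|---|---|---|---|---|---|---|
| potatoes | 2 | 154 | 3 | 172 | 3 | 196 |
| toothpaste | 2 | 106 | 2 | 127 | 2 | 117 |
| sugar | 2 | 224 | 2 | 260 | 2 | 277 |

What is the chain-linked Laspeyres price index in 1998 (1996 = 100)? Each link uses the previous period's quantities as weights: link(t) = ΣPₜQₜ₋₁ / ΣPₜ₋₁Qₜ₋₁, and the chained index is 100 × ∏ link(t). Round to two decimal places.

115.91

Link 1996→1997:
ΣP(1997)Q(1996) = 3×154 + 2×106 + 2×224 = 462 + 212 + 448 = 1122
ΣP(1996)Q(1996) = 2×154 + 2×106 + 2×224 = 308 + 212 + 448 = 968
link = 1122/968 = 1.159091
Link 1997→1998:
ΣP(1998)Q(1997) = 3×172 + 2×127 + 2×260 = 516 + 254 + 520 = 1290
ΣP(1997)Q(1997) = 3×172 + 2×127 + 2×260 = 516 + 254 + 520 = 1290
link = 1290/1290 = 1.000000
Chained index = 100 × 1.159091 × 1.000000 = 115.9091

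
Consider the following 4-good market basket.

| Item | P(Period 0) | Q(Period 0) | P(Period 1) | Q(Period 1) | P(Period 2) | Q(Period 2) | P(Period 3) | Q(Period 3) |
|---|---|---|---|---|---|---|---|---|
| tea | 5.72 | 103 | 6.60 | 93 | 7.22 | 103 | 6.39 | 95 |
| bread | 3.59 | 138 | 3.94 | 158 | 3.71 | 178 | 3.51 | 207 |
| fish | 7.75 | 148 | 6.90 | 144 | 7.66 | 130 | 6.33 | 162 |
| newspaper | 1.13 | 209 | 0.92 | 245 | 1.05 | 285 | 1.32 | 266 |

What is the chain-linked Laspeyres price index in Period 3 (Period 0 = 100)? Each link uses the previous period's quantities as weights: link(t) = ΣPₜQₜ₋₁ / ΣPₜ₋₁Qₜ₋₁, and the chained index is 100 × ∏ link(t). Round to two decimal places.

96.83

Link Period 0→Period 1:
ΣP(Period 1)Q(Period 0) = 6.60×103 + 3.94×138 + 6.90×148 + 0.92×209 = 679.8 + 543.72 + 1021.2 + 192.28 = 2437
ΣP(Period 0)Q(Period 0) = 5.72×103 + 3.59×138 + 7.75×148 + 1.13×209 = 589.16 + 495.42 + 1147 + 236.17 = 2467.75
link = 2437/2467.75 = 0.987539
Link Period 1→Period 2:
ΣP(Period 2)Q(Period 1) = 7.22×93 + 3.71×158 + 7.66×144 + 1.05×245 = 671.46 + 586.18 + 1103.04 + 257.25 = 2617.93
ΣP(Period 1)Q(Period 1) = 6.60×93 + 3.94×158 + 6.90×144 + 0.92×245 = 613.8 + 622.52 + 993.6 + 225.4 = 2455.32
link = 2617.93/2455.32 = 1.066228
Link Period 2→Period 3:
ΣP(Period 3)Q(Period 2) = 6.39×103 + 3.51×178 + 6.33×130 + 1.32×285 = 658.17 + 624.78 + 822.9 + 376.2 = 2482.05
ΣP(Period 2)Q(Period 2) = 7.22×103 + 3.71×178 + 7.66×130 + 1.05×285 = 743.66 + 660.38 + 995.8 + 299.25 = 2699.09
link = 2482.05/2699.09 = 0.919588
Chained index = 100 × 0.987539 × 1.066228 × 0.919588 = 96.8272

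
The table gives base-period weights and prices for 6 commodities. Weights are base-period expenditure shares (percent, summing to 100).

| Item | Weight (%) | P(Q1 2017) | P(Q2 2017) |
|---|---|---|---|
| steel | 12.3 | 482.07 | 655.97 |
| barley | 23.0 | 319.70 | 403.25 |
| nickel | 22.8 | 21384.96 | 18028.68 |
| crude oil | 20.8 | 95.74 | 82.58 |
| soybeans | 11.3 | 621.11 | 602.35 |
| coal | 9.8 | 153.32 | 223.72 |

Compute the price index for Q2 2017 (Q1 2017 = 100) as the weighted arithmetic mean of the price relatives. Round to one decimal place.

108.2

steel: 12.3 × (655.97/482.07) = 12.3 × 1.360736 = 16.7371
barley: 23.0 × (403.25/319.70) = 23.0 × 1.261339 = 29.0108
nickel: 22.8 × (18028.68/21384.96) = 22.8 × 0.843054 = 19.2216
crude oil: 20.8 × (82.58/95.74) = 20.8 × 0.862544 = 17.9409
soybeans: 11.3 × (602.35/621.11) = 11.3 × 0.969796 = 10.9587
coal: 9.8 × (223.72/153.32) = 9.8 × 1.459170 = 14.2999
Index = Σ wᵢ·(p₁ᵢ/p₀ᵢ) = 16.7371 + 29.0108 + 19.2216 + 17.9409 + 10.9587 + 14.2999 = 108.1690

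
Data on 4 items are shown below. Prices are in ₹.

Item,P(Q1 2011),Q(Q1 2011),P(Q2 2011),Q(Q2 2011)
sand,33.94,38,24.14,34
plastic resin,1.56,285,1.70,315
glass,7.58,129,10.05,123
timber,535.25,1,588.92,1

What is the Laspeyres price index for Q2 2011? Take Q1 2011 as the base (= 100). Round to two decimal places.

Laspeyres price index uses base-period quantities as weights.
ΣP(Q2 2011)·Q(Q1 2011) = 24.14×38 + 1.70×285 + 10.05×129 + 588.92×1 = 917.32 + 484.5 + 1296.45 + 588.92 = 3287.19
ΣP(Q1 2011)·Q(Q1 2011) = 33.94×38 + 1.56×285 + 7.58×129 + 535.25×1 = 1289.72 + 444.6 + 977.82 + 535.25 = 3247.39
Index = 3287.19 / 3247.39 × 100 = 101.2256

101.23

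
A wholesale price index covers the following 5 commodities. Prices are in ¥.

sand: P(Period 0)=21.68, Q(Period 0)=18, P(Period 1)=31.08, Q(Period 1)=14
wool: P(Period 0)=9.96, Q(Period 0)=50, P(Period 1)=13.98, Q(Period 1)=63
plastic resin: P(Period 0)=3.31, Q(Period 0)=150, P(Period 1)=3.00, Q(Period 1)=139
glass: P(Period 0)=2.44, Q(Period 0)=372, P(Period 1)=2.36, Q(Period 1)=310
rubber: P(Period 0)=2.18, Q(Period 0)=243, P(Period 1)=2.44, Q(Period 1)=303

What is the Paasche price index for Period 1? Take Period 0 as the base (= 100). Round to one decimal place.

Paasche price index uses current-period quantities as weights.
ΣP(Period 1)·Q(Period 1) = 31.08×14 + 13.98×63 + 3.00×139 + 2.36×310 + 2.44×303 = 435.12 + 880.74 + 417 + 731.6 + 739.32 = 3203.78
ΣP(Period 0)·Q(Period 1) = 21.68×14 + 9.96×63 + 3.31×139 + 2.44×310 + 2.18×303 = 303.52 + 627.48 + 460.09 + 756.4 + 660.54 = 2808.03
Index = 3203.78 / 2808.03 × 100 = 114.0935

114.1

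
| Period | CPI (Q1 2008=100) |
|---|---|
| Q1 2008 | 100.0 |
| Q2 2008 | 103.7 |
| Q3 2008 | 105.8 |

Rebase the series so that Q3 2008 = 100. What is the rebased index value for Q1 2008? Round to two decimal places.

Rebased(Q1 2008) = 100.0 / 105.8 × 100 = 94.5180

94.52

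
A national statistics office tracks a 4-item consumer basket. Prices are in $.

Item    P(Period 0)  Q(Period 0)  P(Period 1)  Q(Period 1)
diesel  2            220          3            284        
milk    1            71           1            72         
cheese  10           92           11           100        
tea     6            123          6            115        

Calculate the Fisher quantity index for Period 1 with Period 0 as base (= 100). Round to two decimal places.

108.40

Laspeyres component (base-period weights):
ΣP(Period 0)Q(Period 1) = 2×284 + 1×72 + 10×100 + 6×115 = 568 + 72 + 1000 + 690 = 2330
ΣP(Period 0)Q(Period 0) = 2×220 + 1×71 + 10×92 + 6×123 = 440 + 71 + 920 + 738 = 2169
L = 2330 / 2169 × 100 = 107.4228
Paasche component (current-period weights):
ΣP(Period 1)Q(Period 1) = 3×284 + 1×72 + 11×100 + 6×115 = 852 + 72 + 1100 + 690 = 2714
ΣP(Period 1)Q(Period 0) = 3×220 + 1×71 + 11×92 + 6×123 = 660 + 71 + 1012 + 738 = 2481
P = 2714 / 2481 × 100 = 109.3914
Fisher = √(L × P) = √(107.4228 × 109.3914) = 108.4026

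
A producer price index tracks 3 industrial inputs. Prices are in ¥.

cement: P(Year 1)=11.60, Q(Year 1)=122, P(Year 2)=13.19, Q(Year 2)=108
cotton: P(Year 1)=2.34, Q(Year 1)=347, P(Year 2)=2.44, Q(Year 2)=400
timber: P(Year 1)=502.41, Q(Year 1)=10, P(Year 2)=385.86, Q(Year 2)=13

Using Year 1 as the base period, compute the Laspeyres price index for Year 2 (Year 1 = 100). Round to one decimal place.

Laspeyres price index uses base-period quantities as weights.
ΣP(Year 2)·Q(Year 1) = 13.19×122 + 2.44×347 + 385.86×10 = 1609.18 + 846.68 + 3858.6 = 6314.46
ΣP(Year 1)·Q(Year 1) = 11.60×122 + 2.34×347 + 502.41×10 = 1415.2 + 811.98 + 5024.1 = 7251.28
Index = 6314.46 / 7251.28 × 100 = 87.0806

87.1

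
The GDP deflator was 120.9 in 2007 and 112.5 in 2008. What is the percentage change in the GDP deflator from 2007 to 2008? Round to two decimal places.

-6.95%

Change = (112.5 − 120.9) / 120.9 × 100
       = -8.4 / 120.9 × 100 = -6.9479%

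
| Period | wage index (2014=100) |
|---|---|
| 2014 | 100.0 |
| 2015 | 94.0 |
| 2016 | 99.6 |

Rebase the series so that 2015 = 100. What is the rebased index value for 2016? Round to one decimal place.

Rebased(2016) = 99.6 / 94.0 × 100 = 105.9574

106.0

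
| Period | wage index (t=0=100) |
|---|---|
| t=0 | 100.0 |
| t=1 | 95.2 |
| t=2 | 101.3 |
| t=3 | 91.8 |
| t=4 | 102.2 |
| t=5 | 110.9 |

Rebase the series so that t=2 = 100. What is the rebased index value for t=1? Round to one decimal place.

Rebased(t=1) = 95.2 / 101.3 × 100 = 93.9783

94.0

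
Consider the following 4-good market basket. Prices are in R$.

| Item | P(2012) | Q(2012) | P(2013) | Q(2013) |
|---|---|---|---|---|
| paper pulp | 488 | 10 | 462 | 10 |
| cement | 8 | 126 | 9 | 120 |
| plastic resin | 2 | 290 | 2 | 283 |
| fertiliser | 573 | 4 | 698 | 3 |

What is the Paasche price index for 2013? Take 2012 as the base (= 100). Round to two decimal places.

Paasche price index uses current-period quantities as weights.
ΣP(2013)·Q(2013) = 462×10 + 9×120 + 2×283 + 698×3 = 4620 + 1080 + 566 + 2094 = 8360
ΣP(2012)·Q(2013) = 488×10 + 8×120 + 2×283 + 573×3 = 4880 + 960 + 566 + 1719 = 8125
Index = 8360 / 8125 × 100 = 102.8923

102.89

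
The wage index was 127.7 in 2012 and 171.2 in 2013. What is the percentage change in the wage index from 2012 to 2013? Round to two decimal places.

Change = (171.2 − 127.7) / 127.7 × 100
       = 43.5 / 127.7 × 100 = 34.0642%

34.06%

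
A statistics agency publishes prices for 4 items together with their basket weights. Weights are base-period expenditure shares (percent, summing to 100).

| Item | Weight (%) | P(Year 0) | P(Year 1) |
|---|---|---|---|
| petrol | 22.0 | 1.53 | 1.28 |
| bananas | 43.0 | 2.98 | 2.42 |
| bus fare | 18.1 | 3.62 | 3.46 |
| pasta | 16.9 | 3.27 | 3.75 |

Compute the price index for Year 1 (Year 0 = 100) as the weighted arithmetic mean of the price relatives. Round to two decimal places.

90.01

petrol: 22.0 × (1.28/1.53) = 22.0 × 0.836601 = 18.4052
bananas: 43.0 × (2.42/2.98) = 43.0 × 0.812081 = 34.9195
bus fare: 18.1 × (3.46/3.62) = 18.1 × 0.955801 = 17.3000
pasta: 16.9 × (3.75/3.27) = 16.9 × 1.146789 = 19.3807
Index = Σ wᵢ·(p₁ᵢ/p₀ᵢ) = 18.4052 + 34.9195 + 17.3000 + 19.3807 = 90.0054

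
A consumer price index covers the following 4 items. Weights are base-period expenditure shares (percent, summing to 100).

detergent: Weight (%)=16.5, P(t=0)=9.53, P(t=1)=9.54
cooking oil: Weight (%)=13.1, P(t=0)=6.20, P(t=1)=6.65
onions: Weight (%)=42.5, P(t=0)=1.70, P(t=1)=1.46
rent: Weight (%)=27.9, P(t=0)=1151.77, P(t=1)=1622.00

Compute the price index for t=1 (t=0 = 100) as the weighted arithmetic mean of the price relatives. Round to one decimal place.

106.4

detergent: 16.5 × (9.54/9.53) = 16.5 × 1.001049 = 16.5173
cooking oil: 13.1 × (6.65/6.20) = 13.1 × 1.072581 = 14.0508
onions: 42.5 × (1.46/1.70) = 42.5 × 0.858824 = 36.5000
rent: 27.9 × (1622.00/1151.77) = 27.9 × 1.408267 = 39.2907
Index = Σ wᵢ·(p₁ᵢ/p₀ᵢ) = 16.5173 + 14.0508 + 36.5000 + 39.2907 = 106.3588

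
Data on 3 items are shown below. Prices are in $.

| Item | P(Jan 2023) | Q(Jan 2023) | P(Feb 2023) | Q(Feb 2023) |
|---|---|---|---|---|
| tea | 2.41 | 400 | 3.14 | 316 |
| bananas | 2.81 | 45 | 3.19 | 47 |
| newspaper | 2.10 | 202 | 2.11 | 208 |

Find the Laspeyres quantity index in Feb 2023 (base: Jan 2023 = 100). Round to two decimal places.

87.84

Laspeyres quantity index uses base-period prices as weights.
ΣP(Jan 2023)·Q(Feb 2023) = 2.41×316 + 2.81×47 + 2.10×208 = 761.56 + 132.07 + 436.8 = 1330.43
ΣP(Jan 2023)·Q(Jan 2023) = 2.41×400 + 2.81×45 + 2.10×202 = 964 + 126.45 + 424.2 = 1514.65
Index = 1330.43 / 1514.65 × 100 = 87.8375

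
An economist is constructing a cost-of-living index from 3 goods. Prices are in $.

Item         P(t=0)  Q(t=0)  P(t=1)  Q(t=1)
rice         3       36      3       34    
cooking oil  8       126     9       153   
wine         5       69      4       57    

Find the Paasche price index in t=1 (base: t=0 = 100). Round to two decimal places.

105.96

Paasche price index uses current-period quantities as weights.
ΣP(t=1)·Q(t=1) = 3×34 + 9×153 + 4×57 = 102 + 1377 + 228 = 1707
ΣP(t=0)·Q(t=1) = 3×34 + 8×153 + 5×57 = 102 + 1224 + 285 = 1611
Index = 1707 / 1611 × 100 = 105.9590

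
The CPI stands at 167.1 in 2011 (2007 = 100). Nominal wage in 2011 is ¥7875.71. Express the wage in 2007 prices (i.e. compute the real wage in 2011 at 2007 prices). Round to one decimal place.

Real = Nominal ÷ (Index/100) = 7875.71 ÷ (167.1/100)
     = 7875.71 ÷ 1.671 = 4713.1718

4713.2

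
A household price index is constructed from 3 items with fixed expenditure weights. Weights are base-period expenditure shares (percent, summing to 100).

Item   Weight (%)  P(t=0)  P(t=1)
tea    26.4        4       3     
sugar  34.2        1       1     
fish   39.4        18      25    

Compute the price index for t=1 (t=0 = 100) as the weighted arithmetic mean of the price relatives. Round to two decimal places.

tea: 26.4 × (3/4) = 26.4 × 0.750000 = 19.8000
sugar: 34.2 × (1/1) = 34.2 × 1.000000 = 34.2000
fish: 39.4 × (25/18) = 39.4 × 1.388889 = 54.7222
Index = Σ wᵢ·(p₁ᵢ/p₀ᵢ) = 19.8000 + 34.2000 + 54.7222 = 108.7222

108.72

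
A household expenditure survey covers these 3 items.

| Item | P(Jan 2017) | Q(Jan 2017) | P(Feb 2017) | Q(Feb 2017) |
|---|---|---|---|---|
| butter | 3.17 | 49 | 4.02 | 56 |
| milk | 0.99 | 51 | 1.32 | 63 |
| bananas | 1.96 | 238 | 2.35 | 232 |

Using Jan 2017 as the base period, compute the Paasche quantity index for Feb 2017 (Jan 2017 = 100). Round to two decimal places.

Paasche quantity index uses current-period prices as weights.
ΣP(Feb 2017)·Q(Feb 2017) = 4.02×56 + 1.32×63 + 2.35×232 = 225.12 + 83.16 + 545.2 = 853.48
ΣP(Feb 2017)·Q(Jan 2017) = 4.02×49 + 1.32×51 + 2.35×238 = 196.98 + 67.32 + 559.3 = 823.6
Index = 853.48 / 823.6 × 100 = 103.6280

103.63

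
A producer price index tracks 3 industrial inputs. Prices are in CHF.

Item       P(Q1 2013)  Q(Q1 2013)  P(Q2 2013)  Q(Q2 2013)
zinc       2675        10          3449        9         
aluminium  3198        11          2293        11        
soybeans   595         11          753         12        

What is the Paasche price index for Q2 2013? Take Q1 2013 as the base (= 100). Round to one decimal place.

Paasche price index uses current-period quantities as weights.
ΣP(Q2 2013)·Q(Q2 2013) = 3449×9 + 2293×11 + 753×12 = 31041 + 25223 + 9036 = 65300
ΣP(Q1 2013)·Q(Q2 2013) = 2675×9 + 3198×11 + 595×12 = 24075 + 35178 + 7140 = 66393
Index = 65300 / 66393 × 100 = 98.3537

98.4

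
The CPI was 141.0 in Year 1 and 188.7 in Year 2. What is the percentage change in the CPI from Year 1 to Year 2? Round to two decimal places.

Change = (188.7 − 141.0) / 141.0 × 100
       = 47.7 / 141.0 × 100 = 33.8298%

33.83%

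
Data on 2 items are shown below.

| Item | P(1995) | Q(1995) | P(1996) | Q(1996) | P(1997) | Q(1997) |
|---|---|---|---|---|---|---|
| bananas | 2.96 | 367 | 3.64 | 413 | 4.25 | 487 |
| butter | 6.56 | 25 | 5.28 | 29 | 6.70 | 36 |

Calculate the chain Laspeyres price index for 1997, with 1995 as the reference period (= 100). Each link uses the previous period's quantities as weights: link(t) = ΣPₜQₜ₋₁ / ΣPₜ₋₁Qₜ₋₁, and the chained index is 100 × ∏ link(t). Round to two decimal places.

138.17

Link 1995→1996:
ΣP(1996)Q(1995) = 3.64×367 + 5.28×25 = 1335.88 + 132 = 1467.88
ΣP(1995)Q(1995) = 2.96×367 + 6.56×25 = 1086.32 + 164 = 1250.32
link = 1467.88/1250.32 = 1.174003
Link 1996→1997:
ΣP(1997)Q(1996) = 4.25×413 + 6.70×29 = 1755.25 + 194.3 = 1949.55
ΣP(1996)Q(1996) = 3.64×413 + 5.28×29 = 1503.32 + 153.12 = 1656.44
link = 1949.55/1656.44 = 1.176952
Chained index = 100 × 1.174003 × 1.176952 = 138.1745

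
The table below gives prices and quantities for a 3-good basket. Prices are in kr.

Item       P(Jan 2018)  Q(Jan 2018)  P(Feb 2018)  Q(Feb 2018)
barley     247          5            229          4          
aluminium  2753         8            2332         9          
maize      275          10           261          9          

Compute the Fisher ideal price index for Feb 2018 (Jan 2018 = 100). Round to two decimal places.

86.02

Laspeyres component (base-period weights):
ΣP(Feb 2018)Q(Jan 2018) = 229×5 + 2332×8 + 261×10 = 1145 + 18656 + 2610 = 22411
ΣP(Jan 2018)Q(Jan 2018) = 247×5 + 2753×8 + 275×10 = 1235 + 22024 + 2750 = 26009
L = 22411 / 26009 × 100 = 86.1663
Paasche component (current-period weights):
ΣP(Feb 2018)Q(Feb 2018) = 229×4 + 2332×9 + 261×9 = 916 + 20988 + 2349 = 24253
ΣP(Jan 2018)Q(Feb 2018) = 247×4 + 2753×9 + 275×9 = 988 + 24777 + 2475 = 28240
P = 24253 / 28240 × 100 = 85.8817
Fisher = √(L × P) = √(86.1663 × 85.8817) = 86.0239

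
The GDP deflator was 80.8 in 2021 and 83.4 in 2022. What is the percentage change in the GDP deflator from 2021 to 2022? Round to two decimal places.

3.22%

Change = (83.4 − 80.8) / 80.8 × 100
       = 2.6 / 80.8 × 100 = 3.2178%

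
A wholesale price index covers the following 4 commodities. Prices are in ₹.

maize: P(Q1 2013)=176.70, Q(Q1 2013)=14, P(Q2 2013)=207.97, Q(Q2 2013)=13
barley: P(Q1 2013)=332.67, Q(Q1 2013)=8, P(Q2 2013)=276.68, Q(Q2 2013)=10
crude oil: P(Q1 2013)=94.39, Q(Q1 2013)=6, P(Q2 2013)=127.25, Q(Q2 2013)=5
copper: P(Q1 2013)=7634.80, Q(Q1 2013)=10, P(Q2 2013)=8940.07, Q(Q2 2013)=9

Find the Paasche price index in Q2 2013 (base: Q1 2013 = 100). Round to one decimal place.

Paasche price index uses current-period quantities as weights.
ΣP(Q2 2013)·Q(Q2 2013) = 207.97×13 + 276.68×10 + 127.25×5 + 8940.07×9 = 2703.61 + 2766.8 + 636.25 + 80460.63 = 86567.29
ΣP(Q1 2013)·Q(Q2 2013) = 176.70×13 + 332.67×10 + 94.39×5 + 7634.80×9 = 2297.1 + 3326.7 + 471.95 + 68713.2 = 74808.95
Index = 86567.29 / 74808.95 × 100 = 115.7178

115.7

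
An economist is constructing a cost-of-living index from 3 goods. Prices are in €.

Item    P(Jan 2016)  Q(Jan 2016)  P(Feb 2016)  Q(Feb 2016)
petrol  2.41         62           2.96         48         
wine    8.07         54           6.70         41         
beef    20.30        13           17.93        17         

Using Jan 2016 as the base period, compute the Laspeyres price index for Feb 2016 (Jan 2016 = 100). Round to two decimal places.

91.67

Laspeyres price index uses base-period quantities as weights.
ΣP(Feb 2016)·Q(Jan 2016) = 2.96×62 + 6.70×54 + 17.93×13 = 183.52 + 361.8 + 233.09 = 778.41
ΣP(Jan 2016)·Q(Jan 2016) = 2.41×62 + 8.07×54 + 20.30×13 = 149.42 + 435.78 + 263.9 = 849.1
Index = 778.41 / 849.1 × 100 = 91.6747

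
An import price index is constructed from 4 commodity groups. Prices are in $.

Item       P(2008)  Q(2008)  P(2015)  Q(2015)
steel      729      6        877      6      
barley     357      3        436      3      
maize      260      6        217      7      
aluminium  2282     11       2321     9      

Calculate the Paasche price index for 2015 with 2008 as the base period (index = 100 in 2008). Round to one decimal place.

Paasche price index uses current-period quantities as weights.
ΣP(2015)·Q(2015) = 877×6 + 436×3 + 217×7 + 2321×9 = 5262 + 1308 + 1519 + 20889 = 28978
ΣP(2008)·Q(2015) = 729×6 + 357×3 + 260×7 + 2282×9 = 4374 + 1071 + 1820 + 20538 = 27803
Index = 28978 / 27803 × 100 = 104.2262

104.2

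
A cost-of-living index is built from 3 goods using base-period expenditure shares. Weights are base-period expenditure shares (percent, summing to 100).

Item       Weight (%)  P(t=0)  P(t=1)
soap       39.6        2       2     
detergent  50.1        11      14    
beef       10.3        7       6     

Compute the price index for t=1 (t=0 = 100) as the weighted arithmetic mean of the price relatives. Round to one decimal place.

112.2

soap: 39.6 × (2/2) = 39.6 × 1.000000 = 39.6000
detergent: 50.1 × (14/11) = 50.1 × 1.272727 = 63.7636
beef: 10.3 × (6/7) = 10.3 × 0.857143 = 8.8286
Index = Σ wᵢ·(p₁ᵢ/p₀ᵢ) = 39.6000 + 63.7636 + 8.8286 = 112.1922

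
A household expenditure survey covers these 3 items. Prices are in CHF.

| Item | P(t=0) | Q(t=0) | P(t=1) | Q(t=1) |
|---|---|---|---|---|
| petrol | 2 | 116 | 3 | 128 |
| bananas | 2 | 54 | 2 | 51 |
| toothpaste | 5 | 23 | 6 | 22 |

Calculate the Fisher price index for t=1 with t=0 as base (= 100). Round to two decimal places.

131.30

Laspeyres component (base-period weights):
ΣP(t=1)Q(t=0) = 3×116 + 2×54 + 6×23 = 348 + 108 + 138 = 594
ΣP(t=0)Q(t=0) = 2×116 + 2×54 + 5×23 = 232 + 108 + 115 = 455
L = 594 / 455 × 100 = 130.5495
Paasche component (current-period weights):
ΣP(t=1)Q(t=1) = 3×128 + 2×51 + 6×22 = 384 + 102 + 132 = 618
ΣP(t=0)Q(t=1) = 2×128 + 2×51 + 5×22 = 256 + 102 + 110 = 468
P = 618 / 468 × 100 = 132.0513
Fisher = √(L × P) = √(130.5495 × 132.0513) = 131.2982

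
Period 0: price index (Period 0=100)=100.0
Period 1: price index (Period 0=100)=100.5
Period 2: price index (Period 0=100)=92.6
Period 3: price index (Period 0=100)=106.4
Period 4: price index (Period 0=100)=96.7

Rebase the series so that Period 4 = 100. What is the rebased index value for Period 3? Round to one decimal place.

Rebased(Period 3) = 106.4 / 96.7 × 100 = 110.0310

110.0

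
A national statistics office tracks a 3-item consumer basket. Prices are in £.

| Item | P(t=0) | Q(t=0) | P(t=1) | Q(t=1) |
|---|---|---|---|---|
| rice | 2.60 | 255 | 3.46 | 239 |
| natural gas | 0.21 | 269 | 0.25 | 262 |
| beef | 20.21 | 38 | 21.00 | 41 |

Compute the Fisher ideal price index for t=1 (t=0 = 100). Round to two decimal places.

Laspeyres component (base-period weights):
ΣP(t=1)Q(t=0) = 3.46×255 + 0.25×269 + 21.00×38 = 882.3 + 67.25 + 798 = 1747.55
ΣP(t=0)Q(t=0) = 2.60×255 + 0.21×269 + 20.21×38 = 663 + 56.49 + 767.98 = 1487.47
L = 1747.55 / 1487.47 × 100 = 117.4847
Paasche component (current-period weights):
ΣP(t=1)Q(t=1) = 3.46×239 + 0.25×262 + 21.00×41 = 826.94 + 65.5 + 861 = 1753.44
ΣP(t=0)Q(t=1) = 2.60×239 + 0.21×262 + 20.21×41 = 621.4 + 55.02 + 828.61 = 1505.03
P = 1753.44 / 1505.03 × 100 = 116.5053
Fisher = √(L × P) = √(117.4847 × 116.5053) = 116.9940

116.99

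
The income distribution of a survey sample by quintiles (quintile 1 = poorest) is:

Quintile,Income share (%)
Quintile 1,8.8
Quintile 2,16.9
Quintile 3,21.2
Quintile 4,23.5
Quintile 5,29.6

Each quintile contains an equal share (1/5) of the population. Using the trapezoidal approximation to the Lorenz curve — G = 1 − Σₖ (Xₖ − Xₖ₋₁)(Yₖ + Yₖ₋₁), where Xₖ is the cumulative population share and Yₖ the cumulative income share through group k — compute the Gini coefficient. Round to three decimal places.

Cumulative income shares Yₖ: 0.0880, 0.2570, 0.4690, 0.7040, 1.0000
Σ (Xₖ−Xₖ₋₁)(Yₖ+Yₖ₋₁) = (1/5)(0.0880+0.0000) + (1/5)(0.2570+0.0880) + (1/5)(0.4690+0.2570) + (1/5)(0.7040+0.4690) + (1/5)(1.0000+0.7040)
  = 0.0176 + 0.0690 + 0.1452 + 0.2346 + 0.3408 = 0.8072
G = 1 − 0.8072 = 0.1928

0.193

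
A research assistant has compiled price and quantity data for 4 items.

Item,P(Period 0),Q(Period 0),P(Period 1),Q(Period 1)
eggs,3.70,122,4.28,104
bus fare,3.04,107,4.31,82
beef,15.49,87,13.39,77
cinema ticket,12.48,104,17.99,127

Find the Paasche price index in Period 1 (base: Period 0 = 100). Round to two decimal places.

Paasche price index uses current-period quantities as weights.
ΣP(Period 1)·Q(Period 1) = 4.28×104 + 4.31×82 + 13.39×77 + 17.99×127 = 445.12 + 353.42 + 1031.03 + 2284.73 = 4114.3
ΣP(Period 0)·Q(Period 1) = 3.70×104 + 3.04×82 + 15.49×77 + 12.48×127 = 384.8 + 249.28 + 1192.73 + 1584.96 = 3411.77
Index = 4114.3 / 3411.77 × 100 = 120.5914

120.59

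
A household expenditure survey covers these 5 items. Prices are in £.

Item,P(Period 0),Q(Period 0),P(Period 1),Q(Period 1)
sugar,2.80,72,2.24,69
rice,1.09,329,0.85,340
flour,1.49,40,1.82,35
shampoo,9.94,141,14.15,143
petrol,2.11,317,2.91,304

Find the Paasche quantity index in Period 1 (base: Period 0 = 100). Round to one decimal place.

Paasche quantity index uses current-period prices as weights.
ΣP(Period 1)·Q(Period 1) = 2.24×69 + 0.85×340 + 1.82×35 + 14.15×143 + 2.91×304 = 154.56 + 289 + 63.7 + 2023.45 + 884.64 = 3415.35
ΣP(Period 1)·Q(Period 0) = 2.24×72 + 0.85×329 + 1.82×40 + 14.15×141 + 2.91×317 = 161.28 + 279.65 + 72.8 + 1995.15 + 922.47 = 3431.35
Index = 3415.35 / 3431.35 × 100 = 99.5337

99.5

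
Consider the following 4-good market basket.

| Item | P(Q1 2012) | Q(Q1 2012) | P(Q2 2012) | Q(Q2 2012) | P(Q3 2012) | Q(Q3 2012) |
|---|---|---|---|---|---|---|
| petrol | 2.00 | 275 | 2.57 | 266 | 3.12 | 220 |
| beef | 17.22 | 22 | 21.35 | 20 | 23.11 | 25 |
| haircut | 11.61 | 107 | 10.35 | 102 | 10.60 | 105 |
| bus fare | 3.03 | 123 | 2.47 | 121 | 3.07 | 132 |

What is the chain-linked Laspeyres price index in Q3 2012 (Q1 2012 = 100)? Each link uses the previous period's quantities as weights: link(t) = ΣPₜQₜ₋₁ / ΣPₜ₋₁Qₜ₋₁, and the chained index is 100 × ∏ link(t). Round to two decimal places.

Link Q1 2012→Q2 2012:
ΣP(Q2 2012)Q(Q1 2012) = 2.57×275 + 21.35×22 + 10.35×107 + 2.47×123 = 706.75 + 469.7 + 1107.45 + 303.81 = 2587.71
ΣP(Q1 2012)Q(Q1 2012) = 2.00×275 + 17.22×22 + 11.61×107 + 3.03×123 = 550 + 378.84 + 1242.27 + 372.69 = 2543.8
link = 2587.71/2543.8 = 1.017262
Link Q2 2012→Q3 2012:
ΣP(Q3 2012)Q(Q2 2012) = 3.12×266 + 23.11×20 + 10.60×102 + 3.07×121 = 829.92 + 462.2 + 1081.2 + 371.47 = 2744.79
ΣP(Q2 2012)Q(Q2 2012) = 2.57×266 + 21.35×20 + 10.35×102 + 2.47×121 = 683.62 + 427 + 1055.7 + 298.87 = 2465.19
link = 2744.79/2465.19 = 1.113419
Chained index = 100 × 1.017262 × 1.113419 = 113.2639

113.26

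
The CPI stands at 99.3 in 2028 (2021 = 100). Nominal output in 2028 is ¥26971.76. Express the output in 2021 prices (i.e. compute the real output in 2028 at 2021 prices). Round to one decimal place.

Real = Nominal ÷ (Index/100) = 26971.76 ÷ (99.3/100)
     = 26971.76 ÷ 0.993 = 27161.8933

27161.9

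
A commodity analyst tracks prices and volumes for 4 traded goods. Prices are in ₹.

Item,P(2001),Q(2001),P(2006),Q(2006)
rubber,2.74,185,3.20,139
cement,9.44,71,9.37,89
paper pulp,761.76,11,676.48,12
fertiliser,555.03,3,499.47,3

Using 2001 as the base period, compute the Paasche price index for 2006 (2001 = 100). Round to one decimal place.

90.6

Paasche price index uses current-period quantities as weights.
ΣP(2006)·Q(2006) = 3.20×139 + 9.37×89 + 676.48×12 + 499.47×3 = 444.8 + 833.93 + 8117.76 + 1498.41 = 10894.9
ΣP(2001)·Q(2006) = 2.74×139 + 9.44×89 + 761.76×12 + 555.03×3 = 380.86 + 840.16 + 9141.12 + 1665.09 = 12027.23
Index = 10894.9 / 12027.23 × 100 = 90.5853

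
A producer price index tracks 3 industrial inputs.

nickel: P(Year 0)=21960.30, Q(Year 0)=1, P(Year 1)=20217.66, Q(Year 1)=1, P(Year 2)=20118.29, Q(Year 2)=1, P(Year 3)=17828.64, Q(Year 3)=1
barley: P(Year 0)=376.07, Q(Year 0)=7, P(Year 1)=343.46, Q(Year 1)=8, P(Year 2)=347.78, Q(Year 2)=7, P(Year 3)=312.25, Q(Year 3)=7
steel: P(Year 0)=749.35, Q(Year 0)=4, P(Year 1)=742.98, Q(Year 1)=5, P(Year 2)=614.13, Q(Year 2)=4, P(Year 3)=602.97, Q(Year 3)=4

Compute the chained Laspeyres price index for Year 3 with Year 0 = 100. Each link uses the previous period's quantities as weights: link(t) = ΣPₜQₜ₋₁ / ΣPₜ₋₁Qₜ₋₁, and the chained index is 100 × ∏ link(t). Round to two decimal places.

80.97

Link Year 0→Year 1:
ΣP(Year 1)Q(Year 0) = 20217.66×1 + 343.46×7 + 742.98×4 = 20217.66 + 2404.22 + 2971.92 = 25593.8
ΣP(Year 0)Q(Year 0) = 21960.30×1 + 376.07×7 + 749.35×4 = 21960.3 + 2632.49 + 2997.4 = 27590.19
link = 25593.8/27590.19 = 0.927641
Link Year 1→Year 2:
ΣP(Year 2)Q(Year 1) = 20118.29×1 + 347.78×8 + 614.13×5 = 20118.29 + 2782.24 + 3070.65 = 25971.18
ΣP(Year 1)Q(Year 1) = 20217.66×1 + 343.46×8 + 742.98×5 = 20217.66 + 2747.68 + 3714.9 = 26680.24
link = 25971.18/26680.24 = 0.973424
Link Year 2→Year 3:
ΣP(Year 3)Q(Year 2) = 17828.64×1 + 312.25×7 + 602.97×4 = 17828.64 + 2185.75 + 2411.88 = 22426.27
ΣP(Year 2)Q(Year 2) = 20118.29×1 + 347.78×7 + 614.13×4 = 20118.29 + 2434.46 + 2456.52 = 25009.27
link = 22426.27/25009.27 = 0.896718
Chained index = 100 × 0.927641 × 0.973424 × 0.896718 = 80.9726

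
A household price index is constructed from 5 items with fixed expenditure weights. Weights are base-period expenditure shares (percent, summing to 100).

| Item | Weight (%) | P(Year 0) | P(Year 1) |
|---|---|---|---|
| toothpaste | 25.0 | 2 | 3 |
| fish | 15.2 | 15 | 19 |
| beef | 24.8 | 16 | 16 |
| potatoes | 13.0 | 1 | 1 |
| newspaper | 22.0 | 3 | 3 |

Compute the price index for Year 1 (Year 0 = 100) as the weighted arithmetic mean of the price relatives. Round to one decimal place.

116.6

toothpaste: 25.0 × (3/2) = 25.0 × 1.500000 = 37.5000
fish: 15.2 × (19/15) = 15.2 × 1.266667 = 19.2533
beef: 24.8 × (16/16) = 24.8 × 1.000000 = 24.8000
potatoes: 13.0 × (1/1) = 13.0 × 1.000000 = 13.0000
newspaper: 22.0 × (3/3) = 22.0 × 1.000000 = 22.0000
Index = Σ wᵢ·(p₁ᵢ/p₀ᵢ) = 37.5000 + 19.2533 + 24.8000 + 13.0000 + 22.0000 = 116.5533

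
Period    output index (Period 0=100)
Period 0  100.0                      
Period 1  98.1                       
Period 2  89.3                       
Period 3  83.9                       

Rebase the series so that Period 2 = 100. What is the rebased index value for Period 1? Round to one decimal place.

109.9

Rebased(Period 1) = 98.1 / 89.3 × 100 = 109.8544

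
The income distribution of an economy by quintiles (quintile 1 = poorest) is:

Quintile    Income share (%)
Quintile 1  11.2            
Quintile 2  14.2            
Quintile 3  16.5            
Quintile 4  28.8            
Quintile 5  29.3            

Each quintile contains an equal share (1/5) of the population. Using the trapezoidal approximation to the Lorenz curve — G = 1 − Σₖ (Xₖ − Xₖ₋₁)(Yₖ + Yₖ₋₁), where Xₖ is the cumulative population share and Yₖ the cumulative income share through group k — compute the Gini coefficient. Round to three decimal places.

0.203

Cumulative income shares Yₖ: 0.1120, 0.2540, 0.4190, 0.7070, 1.0000
Σ (Xₖ−Xₖ₋₁)(Yₖ+Yₖ₋₁) = (1/5)(0.1120+0.0000) + (1/5)(0.2540+0.1120) + (1/5)(0.4190+0.2540) + (1/5)(0.7070+0.4190) + (1/5)(1.0000+0.7070)
  = 0.0224 + 0.0732 + 0.1346 + 0.2252 + 0.3414 = 0.7968
G = 1 − 0.7968 = 0.2032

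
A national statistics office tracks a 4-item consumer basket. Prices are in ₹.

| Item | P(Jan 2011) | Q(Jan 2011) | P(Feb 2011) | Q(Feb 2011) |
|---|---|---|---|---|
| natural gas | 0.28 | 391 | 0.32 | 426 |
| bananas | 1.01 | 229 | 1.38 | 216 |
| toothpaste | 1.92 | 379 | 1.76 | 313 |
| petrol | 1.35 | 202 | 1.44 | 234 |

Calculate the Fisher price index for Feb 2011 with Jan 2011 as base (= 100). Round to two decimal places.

Laspeyres component (base-period weights):
ΣP(Feb 2011)Q(Jan 2011) = 0.32×391 + 1.38×229 + 1.76×379 + 1.44×202 = 125.12 + 316.02 + 667.04 + 290.88 = 1399.06
ΣP(Jan 2011)Q(Jan 2011) = 0.28×391 + 1.01×229 + 1.92×379 + 1.35×202 = 109.48 + 231.29 + 727.68 + 272.7 = 1341.15
L = 1399.06 / 1341.15 × 100 = 104.3179
Paasche component (current-period weights):
ΣP(Feb 2011)Q(Feb 2011) = 0.32×426 + 1.38×216 + 1.76×313 + 1.44×234 = 136.32 + 298.08 + 550.88 + 336.96 = 1322.24
ΣP(Jan 2011)Q(Feb 2011) = 0.28×426 + 1.01×216 + 1.92×313 + 1.35×234 = 119.28 + 218.16 + 600.96 + 315.9 = 1254.3
P = 1322.24 / 1254.3 × 100 = 105.4166
Fisher = √(L × P) = √(104.3179 × 105.4166) = 104.8658

104.87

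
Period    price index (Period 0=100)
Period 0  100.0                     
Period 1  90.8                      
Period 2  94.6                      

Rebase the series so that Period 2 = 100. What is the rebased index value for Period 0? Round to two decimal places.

Rebased(Period 0) = 100.0 / 94.6 × 100 = 105.7082

105.71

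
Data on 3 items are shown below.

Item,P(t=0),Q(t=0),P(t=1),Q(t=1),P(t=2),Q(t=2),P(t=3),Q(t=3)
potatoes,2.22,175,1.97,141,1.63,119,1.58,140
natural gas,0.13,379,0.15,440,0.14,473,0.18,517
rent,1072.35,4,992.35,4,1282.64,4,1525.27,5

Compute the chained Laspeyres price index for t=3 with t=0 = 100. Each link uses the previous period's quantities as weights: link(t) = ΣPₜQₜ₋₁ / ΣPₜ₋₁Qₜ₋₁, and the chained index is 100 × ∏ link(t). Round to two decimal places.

137.44

Link t=0→t=1:
ΣP(t=1)Q(t=0) = 1.97×175 + 0.15×379 + 992.35×4 = 344.75 + 56.85 + 3969.4 = 4371
ΣP(t=0)Q(t=0) = 2.22×175 + 0.13×379 + 1072.35×4 = 388.5 + 49.27 + 4289.4 = 4727.17
link = 4371/4727.17 = 0.924655
Link t=1→t=2:
ΣP(t=2)Q(t=1) = 1.63×141 + 0.14×440 + 1282.64×4 = 229.83 + 61.6 + 5130.56 = 5421.99
ΣP(t=1)Q(t=1) = 1.97×141 + 0.15×440 + 992.35×4 = 277.77 + 66 + 3969.4 = 4313.17
link = 5421.99/4313.17 = 1.257078
Link t=2→t=3:
ΣP(t=3)Q(t=2) = 1.58×119 + 0.18×473 + 1525.27×4 = 188.02 + 85.14 + 6101.08 = 6374.24
ΣP(t=2)Q(t=2) = 1.63×119 + 0.14×473 + 1282.64×4 = 193.97 + 66.22 + 5130.56 = 5390.75
link = 6374.24/5390.75 = 1.182440
Chained index = 100 × 0.924655 × 1.257078 × 1.182440 = 137.4425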